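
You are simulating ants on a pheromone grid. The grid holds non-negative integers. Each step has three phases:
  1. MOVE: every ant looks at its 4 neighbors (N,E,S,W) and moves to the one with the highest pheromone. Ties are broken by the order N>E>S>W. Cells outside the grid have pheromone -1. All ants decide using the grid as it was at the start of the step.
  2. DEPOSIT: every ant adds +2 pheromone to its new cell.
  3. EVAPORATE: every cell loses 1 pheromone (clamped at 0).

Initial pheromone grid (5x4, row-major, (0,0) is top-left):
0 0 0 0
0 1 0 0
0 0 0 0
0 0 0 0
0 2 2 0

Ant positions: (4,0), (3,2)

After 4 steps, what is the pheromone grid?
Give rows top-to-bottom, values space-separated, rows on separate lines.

After step 1: ants at (4,1),(4,2)
  0 0 0 0
  0 0 0 0
  0 0 0 0
  0 0 0 0
  0 3 3 0
After step 2: ants at (4,2),(4,1)
  0 0 0 0
  0 0 0 0
  0 0 0 0
  0 0 0 0
  0 4 4 0
After step 3: ants at (4,1),(4,2)
  0 0 0 0
  0 0 0 0
  0 0 0 0
  0 0 0 0
  0 5 5 0
After step 4: ants at (4,2),(4,1)
  0 0 0 0
  0 0 0 0
  0 0 0 0
  0 0 0 0
  0 6 6 0

0 0 0 0
0 0 0 0
0 0 0 0
0 0 0 0
0 6 6 0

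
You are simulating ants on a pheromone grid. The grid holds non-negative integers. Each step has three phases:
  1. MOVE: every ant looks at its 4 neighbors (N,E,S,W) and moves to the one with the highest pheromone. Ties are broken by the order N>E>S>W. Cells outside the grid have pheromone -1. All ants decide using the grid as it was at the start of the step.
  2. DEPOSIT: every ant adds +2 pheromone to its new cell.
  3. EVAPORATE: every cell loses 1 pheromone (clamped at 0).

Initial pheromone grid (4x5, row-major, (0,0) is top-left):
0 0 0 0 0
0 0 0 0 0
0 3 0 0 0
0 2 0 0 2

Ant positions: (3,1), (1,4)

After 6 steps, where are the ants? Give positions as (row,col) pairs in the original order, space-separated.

Step 1: ant0:(3,1)->N->(2,1) | ant1:(1,4)->N->(0,4)
  grid max=4 at (2,1)
Step 2: ant0:(2,1)->S->(3,1) | ant1:(0,4)->S->(1,4)
  grid max=3 at (2,1)
Step 3: ant0:(3,1)->N->(2,1) | ant1:(1,4)->N->(0,4)
  grid max=4 at (2,1)
Step 4: ant0:(2,1)->S->(3,1) | ant1:(0,4)->S->(1,4)
  grid max=3 at (2,1)
Step 5: ant0:(3,1)->N->(2,1) | ant1:(1,4)->N->(0,4)
  grid max=4 at (2,1)
Step 6: ant0:(2,1)->S->(3,1) | ant1:(0,4)->S->(1,4)
  grid max=3 at (2,1)

(3,1) (1,4)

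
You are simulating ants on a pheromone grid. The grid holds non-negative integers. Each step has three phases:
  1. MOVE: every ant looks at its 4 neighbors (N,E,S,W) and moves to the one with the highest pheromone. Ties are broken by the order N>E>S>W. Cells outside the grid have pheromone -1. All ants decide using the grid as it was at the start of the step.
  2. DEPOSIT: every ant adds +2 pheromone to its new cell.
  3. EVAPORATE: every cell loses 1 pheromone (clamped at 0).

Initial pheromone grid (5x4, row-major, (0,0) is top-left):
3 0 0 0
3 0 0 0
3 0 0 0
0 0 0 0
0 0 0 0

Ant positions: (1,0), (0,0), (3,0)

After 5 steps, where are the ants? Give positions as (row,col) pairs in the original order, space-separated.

Step 1: ant0:(1,0)->N->(0,0) | ant1:(0,0)->S->(1,0) | ant2:(3,0)->N->(2,0)
  grid max=4 at (0,0)
Step 2: ant0:(0,0)->S->(1,0) | ant1:(1,0)->N->(0,0) | ant2:(2,0)->N->(1,0)
  grid max=7 at (1,0)
Step 3: ant0:(1,0)->N->(0,0) | ant1:(0,0)->S->(1,0) | ant2:(1,0)->N->(0,0)
  grid max=8 at (0,0)
Step 4: ant0:(0,0)->S->(1,0) | ant1:(1,0)->N->(0,0) | ant2:(0,0)->S->(1,0)
  grid max=11 at (1,0)
Step 5: ant0:(1,0)->N->(0,0) | ant1:(0,0)->S->(1,0) | ant2:(1,0)->N->(0,0)
  grid max=12 at (0,0)

(0,0) (1,0) (0,0)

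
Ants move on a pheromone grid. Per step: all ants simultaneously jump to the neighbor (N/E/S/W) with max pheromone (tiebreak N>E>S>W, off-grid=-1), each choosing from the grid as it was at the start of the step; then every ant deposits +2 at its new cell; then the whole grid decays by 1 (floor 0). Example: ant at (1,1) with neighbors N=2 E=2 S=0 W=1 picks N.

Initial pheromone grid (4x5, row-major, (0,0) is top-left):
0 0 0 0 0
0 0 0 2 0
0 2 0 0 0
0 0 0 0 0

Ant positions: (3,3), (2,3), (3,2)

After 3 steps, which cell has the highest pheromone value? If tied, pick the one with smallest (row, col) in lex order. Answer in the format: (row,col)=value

Answer: (1,3)=7

Derivation:
Step 1: ant0:(3,3)->N->(2,3) | ant1:(2,3)->N->(1,3) | ant2:(3,2)->N->(2,2)
  grid max=3 at (1,3)
Step 2: ant0:(2,3)->N->(1,3) | ant1:(1,3)->S->(2,3) | ant2:(2,2)->E->(2,3)
  grid max=4 at (1,3)
Step 3: ant0:(1,3)->S->(2,3) | ant1:(2,3)->N->(1,3) | ant2:(2,3)->N->(1,3)
  grid max=7 at (1,3)
Final grid:
  0 0 0 0 0
  0 0 0 7 0
  0 0 0 5 0
  0 0 0 0 0
Max pheromone 7 at (1,3)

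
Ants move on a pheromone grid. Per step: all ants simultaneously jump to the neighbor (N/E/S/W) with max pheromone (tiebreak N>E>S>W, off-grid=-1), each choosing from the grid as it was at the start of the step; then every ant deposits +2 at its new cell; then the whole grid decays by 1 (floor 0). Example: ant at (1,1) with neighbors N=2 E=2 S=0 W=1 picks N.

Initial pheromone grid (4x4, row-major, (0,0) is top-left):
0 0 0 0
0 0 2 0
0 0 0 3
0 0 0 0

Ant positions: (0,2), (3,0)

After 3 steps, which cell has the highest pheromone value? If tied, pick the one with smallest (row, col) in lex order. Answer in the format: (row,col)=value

Answer: (1,2)=3

Derivation:
Step 1: ant0:(0,2)->S->(1,2) | ant1:(3,0)->N->(2,0)
  grid max=3 at (1,2)
Step 2: ant0:(1,2)->N->(0,2) | ant1:(2,0)->N->(1,0)
  grid max=2 at (1,2)
Step 3: ant0:(0,2)->S->(1,2) | ant1:(1,0)->N->(0,0)
  grid max=3 at (1,2)
Final grid:
  1 0 0 0
  0 0 3 0
  0 0 0 0
  0 0 0 0
Max pheromone 3 at (1,2)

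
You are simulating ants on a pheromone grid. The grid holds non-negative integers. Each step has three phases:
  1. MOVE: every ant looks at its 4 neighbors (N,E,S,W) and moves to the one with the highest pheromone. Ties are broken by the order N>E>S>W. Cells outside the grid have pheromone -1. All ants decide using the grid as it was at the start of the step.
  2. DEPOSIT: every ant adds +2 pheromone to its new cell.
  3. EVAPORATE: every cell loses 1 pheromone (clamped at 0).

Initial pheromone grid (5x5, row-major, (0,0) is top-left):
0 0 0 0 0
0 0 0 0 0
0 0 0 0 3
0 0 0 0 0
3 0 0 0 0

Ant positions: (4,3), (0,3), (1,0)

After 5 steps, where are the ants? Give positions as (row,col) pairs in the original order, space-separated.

Step 1: ant0:(4,3)->N->(3,3) | ant1:(0,3)->E->(0,4) | ant2:(1,0)->N->(0,0)
  grid max=2 at (2,4)
Step 2: ant0:(3,3)->N->(2,3) | ant1:(0,4)->S->(1,4) | ant2:(0,0)->E->(0,1)
  grid max=1 at (0,1)
Step 3: ant0:(2,3)->E->(2,4) | ant1:(1,4)->S->(2,4) | ant2:(0,1)->E->(0,2)
  grid max=4 at (2,4)
Step 4: ant0:(2,4)->N->(1,4) | ant1:(2,4)->N->(1,4) | ant2:(0,2)->E->(0,3)
  grid max=3 at (1,4)
Step 5: ant0:(1,4)->S->(2,4) | ant1:(1,4)->S->(2,4) | ant2:(0,3)->E->(0,4)
  grid max=6 at (2,4)

(2,4) (2,4) (0,4)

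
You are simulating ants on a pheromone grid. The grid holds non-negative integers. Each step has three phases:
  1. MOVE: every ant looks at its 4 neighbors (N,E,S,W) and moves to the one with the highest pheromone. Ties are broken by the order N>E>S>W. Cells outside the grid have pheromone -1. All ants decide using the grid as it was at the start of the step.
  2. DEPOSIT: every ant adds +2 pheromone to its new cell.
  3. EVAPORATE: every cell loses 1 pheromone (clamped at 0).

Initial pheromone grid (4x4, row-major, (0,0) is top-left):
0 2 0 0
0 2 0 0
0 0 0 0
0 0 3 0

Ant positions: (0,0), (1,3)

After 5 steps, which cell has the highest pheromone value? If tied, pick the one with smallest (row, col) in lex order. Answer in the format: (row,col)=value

Step 1: ant0:(0,0)->E->(0,1) | ant1:(1,3)->N->(0,3)
  grid max=3 at (0,1)
Step 2: ant0:(0,1)->S->(1,1) | ant1:(0,3)->S->(1,3)
  grid max=2 at (0,1)
Step 3: ant0:(1,1)->N->(0,1) | ant1:(1,3)->N->(0,3)
  grid max=3 at (0,1)
Step 4: ant0:(0,1)->S->(1,1) | ant1:(0,3)->S->(1,3)
  grid max=2 at (0,1)
Step 5: ant0:(1,1)->N->(0,1) | ant1:(1,3)->N->(0,3)
  grid max=3 at (0,1)
Final grid:
  0 3 0 1
  0 1 0 0
  0 0 0 0
  0 0 0 0
Max pheromone 3 at (0,1)

Answer: (0,1)=3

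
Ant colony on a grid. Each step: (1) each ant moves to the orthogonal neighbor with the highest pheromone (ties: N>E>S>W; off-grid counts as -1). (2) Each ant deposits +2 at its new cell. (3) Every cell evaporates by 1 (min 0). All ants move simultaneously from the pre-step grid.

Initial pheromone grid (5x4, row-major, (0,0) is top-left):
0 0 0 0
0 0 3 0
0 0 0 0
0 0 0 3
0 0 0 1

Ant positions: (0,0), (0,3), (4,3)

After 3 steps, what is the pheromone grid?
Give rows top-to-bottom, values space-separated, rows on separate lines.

After step 1: ants at (0,1),(1,3),(3,3)
  0 1 0 0
  0 0 2 1
  0 0 0 0
  0 0 0 4
  0 0 0 0
After step 2: ants at (0,2),(1,2),(2,3)
  0 0 1 0
  0 0 3 0
  0 0 0 1
  0 0 0 3
  0 0 0 0
After step 3: ants at (1,2),(0,2),(3,3)
  0 0 2 0
  0 0 4 0
  0 0 0 0
  0 0 0 4
  0 0 0 0

0 0 2 0
0 0 4 0
0 0 0 0
0 0 0 4
0 0 0 0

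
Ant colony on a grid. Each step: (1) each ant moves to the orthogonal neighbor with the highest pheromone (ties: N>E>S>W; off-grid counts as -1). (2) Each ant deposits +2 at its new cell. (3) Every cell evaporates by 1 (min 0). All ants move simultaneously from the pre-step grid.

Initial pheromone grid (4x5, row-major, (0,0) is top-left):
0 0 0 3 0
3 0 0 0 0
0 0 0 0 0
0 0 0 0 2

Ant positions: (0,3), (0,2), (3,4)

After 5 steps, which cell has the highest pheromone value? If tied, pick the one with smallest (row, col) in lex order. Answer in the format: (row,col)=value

Answer: (0,3)=8

Derivation:
Step 1: ant0:(0,3)->E->(0,4) | ant1:(0,2)->E->(0,3) | ant2:(3,4)->N->(2,4)
  grid max=4 at (0,3)
Step 2: ant0:(0,4)->W->(0,3) | ant1:(0,3)->E->(0,4) | ant2:(2,4)->S->(3,4)
  grid max=5 at (0,3)
Step 3: ant0:(0,3)->E->(0,4) | ant1:(0,4)->W->(0,3) | ant2:(3,4)->N->(2,4)
  grid max=6 at (0,3)
Step 4: ant0:(0,4)->W->(0,3) | ant1:(0,3)->E->(0,4) | ant2:(2,4)->S->(3,4)
  grid max=7 at (0,3)
Step 5: ant0:(0,3)->E->(0,4) | ant1:(0,4)->W->(0,3) | ant2:(3,4)->N->(2,4)
  grid max=8 at (0,3)
Final grid:
  0 0 0 8 5
  0 0 0 0 0
  0 0 0 0 1
  0 0 0 0 1
Max pheromone 8 at (0,3)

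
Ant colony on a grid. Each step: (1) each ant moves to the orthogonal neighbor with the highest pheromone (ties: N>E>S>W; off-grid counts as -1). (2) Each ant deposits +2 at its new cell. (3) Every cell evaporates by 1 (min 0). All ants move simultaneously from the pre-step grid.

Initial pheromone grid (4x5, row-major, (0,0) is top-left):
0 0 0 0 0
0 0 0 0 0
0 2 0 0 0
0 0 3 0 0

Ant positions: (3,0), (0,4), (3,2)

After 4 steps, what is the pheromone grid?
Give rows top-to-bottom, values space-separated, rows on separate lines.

After step 1: ants at (2,0),(1,4),(2,2)
  0 0 0 0 0
  0 0 0 0 1
  1 1 1 0 0
  0 0 2 0 0
After step 2: ants at (2,1),(0,4),(3,2)
  0 0 0 0 1
  0 0 0 0 0
  0 2 0 0 0
  0 0 3 0 0
After step 3: ants at (1,1),(1,4),(2,2)
  0 0 0 0 0
  0 1 0 0 1
  0 1 1 0 0
  0 0 2 0 0
After step 4: ants at (2,1),(0,4),(3,2)
  0 0 0 0 1
  0 0 0 0 0
  0 2 0 0 0
  0 0 3 0 0

0 0 0 0 1
0 0 0 0 0
0 2 0 0 0
0 0 3 0 0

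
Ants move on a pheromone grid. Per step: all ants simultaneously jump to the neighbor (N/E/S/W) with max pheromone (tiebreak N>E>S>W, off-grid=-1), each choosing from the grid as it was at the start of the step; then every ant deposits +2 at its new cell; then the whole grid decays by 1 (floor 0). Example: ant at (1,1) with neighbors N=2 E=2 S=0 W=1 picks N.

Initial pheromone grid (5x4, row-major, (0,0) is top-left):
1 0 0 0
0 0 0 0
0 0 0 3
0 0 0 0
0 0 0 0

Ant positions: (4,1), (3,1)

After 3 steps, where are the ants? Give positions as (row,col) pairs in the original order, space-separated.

Step 1: ant0:(4,1)->N->(3,1) | ant1:(3,1)->N->(2,1)
  grid max=2 at (2,3)
Step 2: ant0:(3,1)->N->(2,1) | ant1:(2,1)->S->(3,1)
  grid max=2 at (2,1)
Step 3: ant0:(2,1)->S->(3,1) | ant1:(3,1)->N->(2,1)
  grid max=3 at (2,1)

(3,1) (2,1)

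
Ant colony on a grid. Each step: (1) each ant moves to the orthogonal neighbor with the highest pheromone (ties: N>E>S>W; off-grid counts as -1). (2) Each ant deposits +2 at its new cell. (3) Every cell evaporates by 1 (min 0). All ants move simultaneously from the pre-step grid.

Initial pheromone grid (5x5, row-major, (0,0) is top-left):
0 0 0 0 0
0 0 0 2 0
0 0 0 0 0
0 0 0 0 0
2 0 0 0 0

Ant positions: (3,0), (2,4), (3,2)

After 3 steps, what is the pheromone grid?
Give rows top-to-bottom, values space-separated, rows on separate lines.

After step 1: ants at (4,0),(1,4),(2,2)
  0 0 0 0 0
  0 0 0 1 1
  0 0 1 0 0
  0 0 0 0 0
  3 0 0 0 0
After step 2: ants at (3,0),(1,3),(1,2)
  0 0 0 0 0
  0 0 1 2 0
  0 0 0 0 0
  1 0 0 0 0
  2 0 0 0 0
After step 3: ants at (4,0),(1,2),(1,3)
  0 0 0 0 0
  0 0 2 3 0
  0 0 0 0 0
  0 0 0 0 0
  3 0 0 0 0

0 0 0 0 0
0 0 2 3 0
0 0 0 0 0
0 0 0 0 0
3 0 0 0 0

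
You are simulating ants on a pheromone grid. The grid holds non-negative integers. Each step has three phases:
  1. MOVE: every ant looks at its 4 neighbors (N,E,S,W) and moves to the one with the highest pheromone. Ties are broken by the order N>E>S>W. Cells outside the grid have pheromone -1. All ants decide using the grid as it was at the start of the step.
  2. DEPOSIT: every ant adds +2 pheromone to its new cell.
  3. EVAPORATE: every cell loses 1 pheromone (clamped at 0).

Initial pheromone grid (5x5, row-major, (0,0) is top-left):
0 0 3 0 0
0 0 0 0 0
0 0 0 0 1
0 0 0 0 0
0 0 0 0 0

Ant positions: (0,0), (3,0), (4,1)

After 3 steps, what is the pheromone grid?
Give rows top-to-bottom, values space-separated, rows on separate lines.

After step 1: ants at (0,1),(2,0),(3,1)
  0 1 2 0 0
  0 0 0 0 0
  1 0 0 0 0
  0 1 0 0 0
  0 0 0 0 0
After step 2: ants at (0,2),(1,0),(2,1)
  0 0 3 0 0
  1 0 0 0 0
  0 1 0 0 0
  0 0 0 0 0
  0 0 0 0 0
After step 3: ants at (0,3),(0,0),(1,1)
  1 0 2 1 0
  0 1 0 0 0
  0 0 0 0 0
  0 0 0 0 0
  0 0 0 0 0

1 0 2 1 0
0 1 0 0 0
0 0 0 0 0
0 0 0 0 0
0 0 0 0 0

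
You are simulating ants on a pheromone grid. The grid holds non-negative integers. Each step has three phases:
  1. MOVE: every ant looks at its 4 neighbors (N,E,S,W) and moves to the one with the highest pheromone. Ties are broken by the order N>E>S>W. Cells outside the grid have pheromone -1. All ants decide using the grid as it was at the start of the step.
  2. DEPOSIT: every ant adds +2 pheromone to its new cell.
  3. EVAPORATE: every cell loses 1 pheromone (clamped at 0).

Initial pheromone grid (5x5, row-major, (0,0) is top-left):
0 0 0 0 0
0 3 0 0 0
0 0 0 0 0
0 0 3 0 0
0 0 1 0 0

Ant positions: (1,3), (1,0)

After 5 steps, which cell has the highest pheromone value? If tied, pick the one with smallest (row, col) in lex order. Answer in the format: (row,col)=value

Step 1: ant0:(1,3)->N->(0,3) | ant1:(1,0)->E->(1,1)
  grid max=4 at (1,1)
Step 2: ant0:(0,3)->E->(0,4) | ant1:(1,1)->N->(0,1)
  grid max=3 at (1,1)
Step 3: ant0:(0,4)->S->(1,4) | ant1:(0,1)->S->(1,1)
  grid max=4 at (1,1)
Step 4: ant0:(1,4)->N->(0,4) | ant1:(1,1)->N->(0,1)
  grid max=3 at (1,1)
Step 5: ant0:(0,4)->S->(1,4) | ant1:(0,1)->S->(1,1)
  grid max=4 at (1,1)
Final grid:
  0 0 0 0 0
  0 4 0 0 1
  0 0 0 0 0
  0 0 0 0 0
  0 0 0 0 0
Max pheromone 4 at (1,1)

Answer: (1,1)=4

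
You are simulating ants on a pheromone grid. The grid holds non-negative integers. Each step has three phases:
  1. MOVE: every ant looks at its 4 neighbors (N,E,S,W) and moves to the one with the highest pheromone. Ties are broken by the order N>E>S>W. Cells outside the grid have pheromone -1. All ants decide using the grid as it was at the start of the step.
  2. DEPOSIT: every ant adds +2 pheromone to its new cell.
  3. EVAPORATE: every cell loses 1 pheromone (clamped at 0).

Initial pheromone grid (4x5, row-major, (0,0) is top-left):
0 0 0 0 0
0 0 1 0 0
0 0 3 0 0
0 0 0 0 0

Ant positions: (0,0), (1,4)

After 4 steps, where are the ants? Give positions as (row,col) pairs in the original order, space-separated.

Step 1: ant0:(0,0)->E->(0,1) | ant1:(1,4)->N->(0,4)
  grid max=2 at (2,2)
Step 2: ant0:(0,1)->E->(0,2) | ant1:(0,4)->S->(1,4)
  grid max=1 at (0,2)
Step 3: ant0:(0,2)->E->(0,3) | ant1:(1,4)->N->(0,4)
  grid max=1 at (0,3)
Step 4: ant0:(0,3)->E->(0,4) | ant1:(0,4)->W->(0,3)
  grid max=2 at (0,3)

(0,4) (0,3)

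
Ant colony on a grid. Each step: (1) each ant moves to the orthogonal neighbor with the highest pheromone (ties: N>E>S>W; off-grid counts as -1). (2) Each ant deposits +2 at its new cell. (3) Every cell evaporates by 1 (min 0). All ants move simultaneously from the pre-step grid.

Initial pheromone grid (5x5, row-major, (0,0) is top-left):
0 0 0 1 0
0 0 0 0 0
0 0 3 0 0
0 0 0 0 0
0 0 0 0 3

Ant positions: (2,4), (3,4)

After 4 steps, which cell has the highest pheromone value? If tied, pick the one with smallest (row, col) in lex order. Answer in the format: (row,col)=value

Answer: (4,4)=3

Derivation:
Step 1: ant0:(2,4)->N->(1,4) | ant1:(3,4)->S->(4,4)
  grid max=4 at (4,4)
Step 2: ant0:(1,4)->N->(0,4) | ant1:(4,4)->N->(3,4)
  grid max=3 at (4,4)
Step 3: ant0:(0,4)->S->(1,4) | ant1:(3,4)->S->(4,4)
  grid max=4 at (4,4)
Step 4: ant0:(1,4)->N->(0,4) | ant1:(4,4)->N->(3,4)
  grid max=3 at (4,4)
Final grid:
  0 0 0 0 1
  0 0 0 0 0
  0 0 0 0 0
  0 0 0 0 1
  0 0 0 0 3
Max pheromone 3 at (4,4)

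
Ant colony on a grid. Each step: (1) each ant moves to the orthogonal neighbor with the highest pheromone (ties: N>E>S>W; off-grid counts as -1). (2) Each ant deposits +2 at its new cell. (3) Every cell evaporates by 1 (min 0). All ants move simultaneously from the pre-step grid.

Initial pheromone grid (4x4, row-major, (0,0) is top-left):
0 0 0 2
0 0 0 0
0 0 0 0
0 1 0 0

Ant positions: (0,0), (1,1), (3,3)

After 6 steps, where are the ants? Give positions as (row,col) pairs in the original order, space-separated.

Step 1: ant0:(0,0)->E->(0,1) | ant1:(1,1)->N->(0,1) | ant2:(3,3)->N->(2,3)
  grid max=3 at (0,1)
Step 2: ant0:(0,1)->E->(0,2) | ant1:(0,1)->E->(0,2) | ant2:(2,3)->N->(1,3)
  grid max=3 at (0,2)
Step 3: ant0:(0,2)->W->(0,1) | ant1:(0,2)->W->(0,1) | ant2:(1,3)->N->(0,3)
  grid max=5 at (0,1)
Step 4: ant0:(0,1)->E->(0,2) | ant1:(0,1)->E->(0,2) | ant2:(0,3)->W->(0,2)
  grid max=7 at (0,2)
Step 5: ant0:(0,2)->W->(0,1) | ant1:(0,2)->W->(0,1) | ant2:(0,2)->W->(0,1)
  grid max=9 at (0,1)
Step 6: ant0:(0,1)->E->(0,2) | ant1:(0,1)->E->(0,2) | ant2:(0,1)->E->(0,2)
  grid max=11 at (0,2)

(0,2) (0,2) (0,2)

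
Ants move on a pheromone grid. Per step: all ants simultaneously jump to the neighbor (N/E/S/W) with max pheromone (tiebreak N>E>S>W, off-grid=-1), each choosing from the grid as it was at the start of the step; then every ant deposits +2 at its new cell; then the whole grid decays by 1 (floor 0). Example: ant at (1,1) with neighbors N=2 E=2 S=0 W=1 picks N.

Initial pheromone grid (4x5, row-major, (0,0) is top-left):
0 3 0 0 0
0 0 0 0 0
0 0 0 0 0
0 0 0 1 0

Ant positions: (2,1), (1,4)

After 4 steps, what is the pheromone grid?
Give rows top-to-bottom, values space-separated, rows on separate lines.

After step 1: ants at (1,1),(0,4)
  0 2 0 0 1
  0 1 0 0 0
  0 0 0 0 0
  0 0 0 0 0
After step 2: ants at (0,1),(1,4)
  0 3 0 0 0
  0 0 0 0 1
  0 0 0 0 0
  0 0 0 0 0
After step 3: ants at (0,2),(0,4)
  0 2 1 0 1
  0 0 0 0 0
  0 0 0 0 0
  0 0 0 0 0
After step 4: ants at (0,1),(1,4)
  0 3 0 0 0
  0 0 0 0 1
  0 0 0 0 0
  0 0 0 0 0

0 3 0 0 0
0 0 0 0 1
0 0 0 0 0
0 0 0 0 0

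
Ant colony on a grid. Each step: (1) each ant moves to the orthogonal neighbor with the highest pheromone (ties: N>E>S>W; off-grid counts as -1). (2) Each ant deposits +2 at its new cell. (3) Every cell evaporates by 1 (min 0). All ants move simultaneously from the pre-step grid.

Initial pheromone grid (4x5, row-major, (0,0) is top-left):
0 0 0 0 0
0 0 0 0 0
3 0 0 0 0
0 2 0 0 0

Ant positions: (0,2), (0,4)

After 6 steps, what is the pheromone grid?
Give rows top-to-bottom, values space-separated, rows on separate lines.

After step 1: ants at (0,3),(1,4)
  0 0 0 1 0
  0 0 0 0 1
  2 0 0 0 0
  0 1 0 0 0
After step 2: ants at (0,4),(0,4)
  0 0 0 0 3
  0 0 0 0 0
  1 0 0 0 0
  0 0 0 0 0
After step 3: ants at (1,4),(1,4)
  0 0 0 0 2
  0 0 0 0 3
  0 0 0 0 0
  0 0 0 0 0
After step 4: ants at (0,4),(0,4)
  0 0 0 0 5
  0 0 0 0 2
  0 0 0 0 0
  0 0 0 0 0
After step 5: ants at (1,4),(1,4)
  0 0 0 0 4
  0 0 0 0 5
  0 0 0 0 0
  0 0 0 0 0
After step 6: ants at (0,4),(0,4)
  0 0 0 0 7
  0 0 0 0 4
  0 0 0 0 0
  0 0 0 0 0

0 0 0 0 7
0 0 0 0 4
0 0 0 0 0
0 0 0 0 0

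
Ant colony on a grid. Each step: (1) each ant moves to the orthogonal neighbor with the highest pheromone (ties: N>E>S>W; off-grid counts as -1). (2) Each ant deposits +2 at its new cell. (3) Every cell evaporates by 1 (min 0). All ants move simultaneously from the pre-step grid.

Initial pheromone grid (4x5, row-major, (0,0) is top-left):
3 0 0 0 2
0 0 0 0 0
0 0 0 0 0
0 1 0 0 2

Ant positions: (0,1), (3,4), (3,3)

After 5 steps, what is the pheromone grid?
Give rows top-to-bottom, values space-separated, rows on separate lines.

After step 1: ants at (0,0),(2,4),(3,4)
  4 0 0 0 1
  0 0 0 0 0
  0 0 0 0 1
  0 0 0 0 3
After step 2: ants at (0,1),(3,4),(2,4)
  3 1 0 0 0
  0 0 0 0 0
  0 0 0 0 2
  0 0 0 0 4
After step 3: ants at (0,0),(2,4),(3,4)
  4 0 0 0 0
  0 0 0 0 0
  0 0 0 0 3
  0 0 0 0 5
After step 4: ants at (0,1),(3,4),(2,4)
  3 1 0 0 0
  0 0 0 0 0
  0 0 0 0 4
  0 0 0 0 6
After step 5: ants at (0,0),(2,4),(3,4)
  4 0 0 0 0
  0 0 0 0 0
  0 0 0 0 5
  0 0 0 0 7

4 0 0 0 0
0 0 0 0 0
0 0 0 0 5
0 0 0 0 7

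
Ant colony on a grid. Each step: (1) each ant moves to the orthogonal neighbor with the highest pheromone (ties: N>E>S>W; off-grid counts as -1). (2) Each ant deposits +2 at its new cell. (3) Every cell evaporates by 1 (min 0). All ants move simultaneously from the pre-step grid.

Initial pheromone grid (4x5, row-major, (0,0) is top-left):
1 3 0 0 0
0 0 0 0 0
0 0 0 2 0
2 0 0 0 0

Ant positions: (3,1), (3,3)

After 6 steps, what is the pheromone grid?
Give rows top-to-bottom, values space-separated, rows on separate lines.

After step 1: ants at (3,0),(2,3)
  0 2 0 0 0
  0 0 0 0 0
  0 0 0 3 0
  3 0 0 0 0
After step 2: ants at (2,0),(1,3)
  0 1 0 0 0
  0 0 0 1 0
  1 0 0 2 0
  2 0 0 0 0
After step 3: ants at (3,0),(2,3)
  0 0 0 0 0
  0 0 0 0 0
  0 0 0 3 0
  3 0 0 0 0
After step 4: ants at (2,0),(1,3)
  0 0 0 0 0
  0 0 0 1 0
  1 0 0 2 0
  2 0 0 0 0
After step 5: ants at (3,0),(2,3)
  0 0 0 0 0
  0 0 0 0 0
  0 0 0 3 0
  3 0 0 0 0
After step 6: ants at (2,0),(1,3)
  0 0 0 0 0
  0 0 0 1 0
  1 0 0 2 0
  2 0 0 0 0

0 0 0 0 0
0 0 0 1 0
1 0 0 2 0
2 0 0 0 0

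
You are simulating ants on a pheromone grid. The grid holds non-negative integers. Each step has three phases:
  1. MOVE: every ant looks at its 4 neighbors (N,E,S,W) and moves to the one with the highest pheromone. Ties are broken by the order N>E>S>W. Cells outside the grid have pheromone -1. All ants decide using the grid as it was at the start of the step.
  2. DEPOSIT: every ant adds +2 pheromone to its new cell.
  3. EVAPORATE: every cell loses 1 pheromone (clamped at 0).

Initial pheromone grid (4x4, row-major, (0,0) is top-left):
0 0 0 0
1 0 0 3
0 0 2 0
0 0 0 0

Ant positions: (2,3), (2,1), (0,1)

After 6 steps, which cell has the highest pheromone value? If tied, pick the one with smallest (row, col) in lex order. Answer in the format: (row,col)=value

Answer: (0,3)=11

Derivation:
Step 1: ant0:(2,3)->N->(1,3) | ant1:(2,1)->E->(2,2) | ant2:(0,1)->E->(0,2)
  grid max=4 at (1,3)
Step 2: ant0:(1,3)->N->(0,3) | ant1:(2,2)->N->(1,2) | ant2:(0,2)->E->(0,3)
  grid max=3 at (0,3)
Step 3: ant0:(0,3)->S->(1,3) | ant1:(1,2)->E->(1,3) | ant2:(0,3)->S->(1,3)
  grid max=8 at (1,3)
Step 4: ant0:(1,3)->N->(0,3) | ant1:(1,3)->N->(0,3) | ant2:(1,3)->N->(0,3)
  grid max=7 at (0,3)
Step 5: ant0:(0,3)->S->(1,3) | ant1:(0,3)->S->(1,3) | ant2:(0,3)->S->(1,3)
  grid max=12 at (1,3)
Step 6: ant0:(1,3)->N->(0,3) | ant1:(1,3)->N->(0,3) | ant2:(1,3)->N->(0,3)
  grid max=11 at (0,3)
Final grid:
  0 0 0 11
  0 0 0 11
  0 0 0 0
  0 0 0 0
Max pheromone 11 at (0,3)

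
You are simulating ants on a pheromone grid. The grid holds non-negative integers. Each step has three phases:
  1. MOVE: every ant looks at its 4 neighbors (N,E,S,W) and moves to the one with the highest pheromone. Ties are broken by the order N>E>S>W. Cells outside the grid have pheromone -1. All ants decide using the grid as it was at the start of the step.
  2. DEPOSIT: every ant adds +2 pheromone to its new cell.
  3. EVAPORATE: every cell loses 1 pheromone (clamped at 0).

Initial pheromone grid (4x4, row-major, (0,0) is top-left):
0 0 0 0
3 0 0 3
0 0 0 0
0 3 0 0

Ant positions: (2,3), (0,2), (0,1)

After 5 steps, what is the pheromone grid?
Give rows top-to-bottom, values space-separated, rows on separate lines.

After step 1: ants at (1,3),(0,3),(0,2)
  0 0 1 1
  2 0 0 4
  0 0 0 0
  0 2 0 0
After step 2: ants at (0,3),(1,3),(0,3)
  0 0 0 4
  1 0 0 5
  0 0 0 0
  0 1 0 0
After step 3: ants at (1,3),(0,3),(1,3)
  0 0 0 5
  0 0 0 8
  0 0 0 0
  0 0 0 0
After step 4: ants at (0,3),(1,3),(0,3)
  0 0 0 8
  0 0 0 9
  0 0 0 0
  0 0 0 0
After step 5: ants at (1,3),(0,3),(1,3)
  0 0 0 9
  0 0 0 12
  0 0 0 0
  0 0 0 0

0 0 0 9
0 0 0 12
0 0 0 0
0 0 0 0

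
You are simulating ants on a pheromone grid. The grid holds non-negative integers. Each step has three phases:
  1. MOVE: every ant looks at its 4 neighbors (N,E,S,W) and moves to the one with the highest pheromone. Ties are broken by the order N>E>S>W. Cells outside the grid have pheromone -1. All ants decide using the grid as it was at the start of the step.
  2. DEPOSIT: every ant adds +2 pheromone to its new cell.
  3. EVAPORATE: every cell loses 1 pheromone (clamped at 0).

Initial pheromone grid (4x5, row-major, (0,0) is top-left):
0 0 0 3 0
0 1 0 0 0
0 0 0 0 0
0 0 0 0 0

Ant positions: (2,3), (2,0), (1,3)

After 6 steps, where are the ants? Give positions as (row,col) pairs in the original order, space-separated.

Step 1: ant0:(2,3)->N->(1,3) | ant1:(2,0)->N->(1,0) | ant2:(1,3)->N->(0,3)
  grid max=4 at (0,3)
Step 2: ant0:(1,3)->N->(0,3) | ant1:(1,0)->N->(0,0) | ant2:(0,3)->S->(1,3)
  grid max=5 at (0,3)
Step 3: ant0:(0,3)->S->(1,3) | ant1:(0,0)->E->(0,1) | ant2:(1,3)->N->(0,3)
  grid max=6 at (0,3)
Step 4: ant0:(1,3)->N->(0,3) | ant1:(0,1)->E->(0,2) | ant2:(0,3)->S->(1,3)
  grid max=7 at (0,3)
Step 5: ant0:(0,3)->S->(1,3) | ant1:(0,2)->E->(0,3) | ant2:(1,3)->N->(0,3)
  grid max=10 at (0,3)
Step 6: ant0:(1,3)->N->(0,3) | ant1:(0,3)->S->(1,3) | ant2:(0,3)->S->(1,3)
  grid max=11 at (0,3)

(0,3) (1,3) (1,3)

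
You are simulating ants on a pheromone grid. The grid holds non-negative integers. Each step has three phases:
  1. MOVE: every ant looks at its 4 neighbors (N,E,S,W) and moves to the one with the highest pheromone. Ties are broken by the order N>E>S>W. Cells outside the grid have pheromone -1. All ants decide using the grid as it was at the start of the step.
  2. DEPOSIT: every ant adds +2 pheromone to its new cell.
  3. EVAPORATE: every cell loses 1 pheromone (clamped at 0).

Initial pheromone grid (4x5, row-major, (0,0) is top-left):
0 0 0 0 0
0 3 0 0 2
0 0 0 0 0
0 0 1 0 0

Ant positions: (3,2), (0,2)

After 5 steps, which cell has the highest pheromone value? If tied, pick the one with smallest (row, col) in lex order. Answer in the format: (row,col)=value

Answer: (1,1)=2

Derivation:
Step 1: ant0:(3,2)->N->(2,2) | ant1:(0,2)->E->(0,3)
  grid max=2 at (1,1)
Step 2: ant0:(2,2)->N->(1,2) | ant1:(0,3)->E->(0,4)
  grid max=1 at (0,4)
Step 3: ant0:(1,2)->W->(1,1) | ant1:(0,4)->S->(1,4)
  grid max=2 at (1,1)
Step 4: ant0:(1,1)->N->(0,1) | ant1:(1,4)->N->(0,4)
  grid max=1 at (0,1)
Step 5: ant0:(0,1)->S->(1,1) | ant1:(0,4)->S->(1,4)
  grid max=2 at (1,1)
Final grid:
  0 0 0 0 0
  0 2 0 0 1
  0 0 0 0 0
  0 0 0 0 0
Max pheromone 2 at (1,1)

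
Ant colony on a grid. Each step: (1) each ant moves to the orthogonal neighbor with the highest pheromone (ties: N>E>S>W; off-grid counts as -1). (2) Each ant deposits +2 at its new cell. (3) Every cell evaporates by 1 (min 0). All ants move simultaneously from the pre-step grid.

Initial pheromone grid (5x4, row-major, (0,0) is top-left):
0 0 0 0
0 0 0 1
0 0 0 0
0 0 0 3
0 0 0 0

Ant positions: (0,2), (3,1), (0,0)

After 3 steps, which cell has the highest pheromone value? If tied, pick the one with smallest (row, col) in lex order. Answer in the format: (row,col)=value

Answer: (0,3)=3

Derivation:
Step 1: ant0:(0,2)->E->(0,3) | ant1:(3,1)->N->(2,1) | ant2:(0,0)->E->(0,1)
  grid max=2 at (3,3)
Step 2: ant0:(0,3)->S->(1,3) | ant1:(2,1)->N->(1,1) | ant2:(0,1)->E->(0,2)
  grid max=1 at (0,2)
Step 3: ant0:(1,3)->N->(0,3) | ant1:(1,1)->N->(0,1) | ant2:(0,2)->E->(0,3)
  grid max=3 at (0,3)
Final grid:
  0 1 0 3
  0 0 0 0
  0 0 0 0
  0 0 0 0
  0 0 0 0
Max pheromone 3 at (0,3)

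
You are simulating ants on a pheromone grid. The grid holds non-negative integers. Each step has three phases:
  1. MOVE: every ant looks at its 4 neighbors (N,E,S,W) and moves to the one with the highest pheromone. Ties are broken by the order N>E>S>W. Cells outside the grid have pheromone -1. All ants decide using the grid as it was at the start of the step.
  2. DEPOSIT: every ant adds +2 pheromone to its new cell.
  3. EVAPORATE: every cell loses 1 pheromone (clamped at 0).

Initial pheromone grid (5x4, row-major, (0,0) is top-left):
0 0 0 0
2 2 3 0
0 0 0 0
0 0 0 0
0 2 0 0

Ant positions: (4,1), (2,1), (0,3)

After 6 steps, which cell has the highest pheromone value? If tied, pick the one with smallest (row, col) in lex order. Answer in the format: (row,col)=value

Step 1: ant0:(4,1)->N->(3,1) | ant1:(2,1)->N->(1,1) | ant2:(0,3)->S->(1,3)
  grid max=3 at (1,1)
Step 2: ant0:(3,1)->S->(4,1) | ant1:(1,1)->E->(1,2) | ant2:(1,3)->W->(1,2)
  grid max=5 at (1,2)
Step 3: ant0:(4,1)->N->(3,1) | ant1:(1,2)->W->(1,1) | ant2:(1,2)->W->(1,1)
  grid max=5 at (1,1)
Step 4: ant0:(3,1)->S->(4,1) | ant1:(1,1)->E->(1,2) | ant2:(1,1)->E->(1,2)
  grid max=7 at (1,2)
Step 5: ant0:(4,1)->N->(3,1) | ant1:(1,2)->W->(1,1) | ant2:(1,2)->W->(1,1)
  grid max=7 at (1,1)
Step 6: ant0:(3,1)->S->(4,1) | ant1:(1,1)->E->(1,2) | ant2:(1,1)->E->(1,2)
  grid max=9 at (1,2)
Final grid:
  0 0 0 0
  0 6 9 0
  0 0 0 0
  0 0 0 0
  0 2 0 0
Max pheromone 9 at (1,2)

Answer: (1,2)=9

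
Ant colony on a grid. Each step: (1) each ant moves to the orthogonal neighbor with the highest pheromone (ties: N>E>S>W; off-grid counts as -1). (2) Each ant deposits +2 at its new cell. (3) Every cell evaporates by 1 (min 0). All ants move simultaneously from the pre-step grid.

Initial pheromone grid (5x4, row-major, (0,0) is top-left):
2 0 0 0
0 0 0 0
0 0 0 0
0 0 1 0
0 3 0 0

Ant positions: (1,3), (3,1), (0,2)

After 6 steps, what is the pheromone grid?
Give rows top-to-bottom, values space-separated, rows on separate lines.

After step 1: ants at (0,3),(4,1),(0,3)
  1 0 0 3
  0 0 0 0
  0 0 0 0
  0 0 0 0
  0 4 0 0
After step 2: ants at (1,3),(3,1),(1,3)
  0 0 0 2
  0 0 0 3
  0 0 0 0
  0 1 0 0
  0 3 0 0
After step 3: ants at (0,3),(4,1),(0,3)
  0 0 0 5
  0 0 0 2
  0 0 0 0
  0 0 0 0
  0 4 0 0
After step 4: ants at (1,3),(3,1),(1,3)
  0 0 0 4
  0 0 0 5
  0 0 0 0
  0 1 0 0
  0 3 0 0
After step 5: ants at (0,3),(4,1),(0,3)
  0 0 0 7
  0 0 0 4
  0 0 0 0
  0 0 0 0
  0 4 0 0
After step 6: ants at (1,3),(3,1),(1,3)
  0 0 0 6
  0 0 0 7
  0 0 0 0
  0 1 0 0
  0 3 0 0

0 0 0 6
0 0 0 7
0 0 0 0
0 1 0 0
0 3 0 0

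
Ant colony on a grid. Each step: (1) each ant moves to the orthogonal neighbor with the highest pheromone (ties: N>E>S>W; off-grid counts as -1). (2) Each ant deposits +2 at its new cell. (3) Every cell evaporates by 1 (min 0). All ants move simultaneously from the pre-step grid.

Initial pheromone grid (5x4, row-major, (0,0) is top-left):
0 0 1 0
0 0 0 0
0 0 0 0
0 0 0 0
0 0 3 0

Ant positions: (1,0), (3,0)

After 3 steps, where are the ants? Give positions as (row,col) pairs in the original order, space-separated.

Step 1: ant0:(1,0)->N->(0,0) | ant1:(3,0)->N->(2,0)
  grid max=2 at (4,2)
Step 2: ant0:(0,0)->E->(0,1) | ant1:(2,0)->N->(1,0)
  grid max=1 at (0,1)
Step 3: ant0:(0,1)->E->(0,2) | ant1:(1,0)->N->(0,0)
  grid max=1 at (0,0)

(0,2) (0,0)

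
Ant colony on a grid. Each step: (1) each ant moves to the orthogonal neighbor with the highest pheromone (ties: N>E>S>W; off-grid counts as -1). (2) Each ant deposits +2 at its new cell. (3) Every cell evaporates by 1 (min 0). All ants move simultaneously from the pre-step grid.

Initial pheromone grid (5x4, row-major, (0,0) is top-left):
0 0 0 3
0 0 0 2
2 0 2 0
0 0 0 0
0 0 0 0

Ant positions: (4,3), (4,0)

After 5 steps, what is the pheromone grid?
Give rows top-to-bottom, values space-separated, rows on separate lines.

After step 1: ants at (3,3),(3,0)
  0 0 0 2
  0 0 0 1
  1 0 1 0
  1 0 0 1
  0 0 0 0
After step 2: ants at (2,3),(2,0)
  0 0 0 1
  0 0 0 0
  2 0 0 1
  0 0 0 0
  0 0 0 0
After step 3: ants at (1,3),(1,0)
  0 0 0 0
  1 0 0 1
  1 0 0 0
  0 0 0 0
  0 0 0 0
After step 4: ants at (0,3),(2,0)
  0 0 0 1
  0 0 0 0
  2 0 0 0
  0 0 0 0
  0 0 0 0
After step 5: ants at (1,3),(1,0)
  0 0 0 0
  1 0 0 1
  1 0 0 0
  0 0 0 0
  0 0 0 0

0 0 0 0
1 0 0 1
1 0 0 0
0 0 0 0
0 0 0 0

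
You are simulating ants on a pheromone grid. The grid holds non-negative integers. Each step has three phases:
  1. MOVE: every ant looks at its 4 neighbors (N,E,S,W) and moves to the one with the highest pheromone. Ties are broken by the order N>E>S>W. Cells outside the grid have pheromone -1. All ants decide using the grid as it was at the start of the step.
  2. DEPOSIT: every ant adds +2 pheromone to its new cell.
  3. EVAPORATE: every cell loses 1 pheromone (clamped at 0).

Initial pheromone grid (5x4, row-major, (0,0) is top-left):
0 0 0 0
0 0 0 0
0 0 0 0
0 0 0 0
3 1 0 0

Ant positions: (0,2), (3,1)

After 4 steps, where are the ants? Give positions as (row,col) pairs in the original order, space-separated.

Step 1: ant0:(0,2)->E->(0,3) | ant1:(3,1)->S->(4,1)
  grid max=2 at (4,0)
Step 2: ant0:(0,3)->S->(1,3) | ant1:(4,1)->W->(4,0)
  grid max=3 at (4,0)
Step 3: ant0:(1,3)->N->(0,3) | ant1:(4,0)->E->(4,1)
  grid max=2 at (4,0)
Step 4: ant0:(0,3)->S->(1,3) | ant1:(4,1)->W->(4,0)
  grid max=3 at (4,0)

(1,3) (4,0)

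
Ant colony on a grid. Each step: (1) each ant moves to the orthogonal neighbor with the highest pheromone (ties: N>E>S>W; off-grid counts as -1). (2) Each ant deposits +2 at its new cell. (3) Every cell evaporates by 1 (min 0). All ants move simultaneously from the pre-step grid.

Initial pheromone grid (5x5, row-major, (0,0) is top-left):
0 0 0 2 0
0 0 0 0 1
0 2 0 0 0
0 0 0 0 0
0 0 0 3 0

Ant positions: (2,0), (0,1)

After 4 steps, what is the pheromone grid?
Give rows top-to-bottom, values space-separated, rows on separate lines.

After step 1: ants at (2,1),(0,2)
  0 0 1 1 0
  0 0 0 0 0
  0 3 0 0 0
  0 0 0 0 0
  0 0 0 2 0
After step 2: ants at (1,1),(0,3)
  0 0 0 2 0
  0 1 0 0 0
  0 2 0 0 0
  0 0 0 0 0
  0 0 0 1 0
After step 3: ants at (2,1),(0,4)
  0 0 0 1 1
  0 0 0 0 0
  0 3 0 0 0
  0 0 0 0 0
  0 0 0 0 0
After step 4: ants at (1,1),(0,3)
  0 0 0 2 0
  0 1 0 0 0
  0 2 0 0 0
  0 0 0 0 0
  0 0 0 0 0

0 0 0 2 0
0 1 0 0 0
0 2 0 0 0
0 0 0 0 0
0 0 0 0 0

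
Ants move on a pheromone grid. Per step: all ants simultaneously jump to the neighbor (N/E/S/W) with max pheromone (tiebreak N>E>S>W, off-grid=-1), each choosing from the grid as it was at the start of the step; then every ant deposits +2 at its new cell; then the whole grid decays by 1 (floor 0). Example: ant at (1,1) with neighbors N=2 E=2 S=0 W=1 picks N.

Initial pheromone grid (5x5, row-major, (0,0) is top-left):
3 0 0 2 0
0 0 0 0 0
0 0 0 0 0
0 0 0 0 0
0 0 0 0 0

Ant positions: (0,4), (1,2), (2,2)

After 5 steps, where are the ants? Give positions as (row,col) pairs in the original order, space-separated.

Step 1: ant0:(0,4)->W->(0,3) | ant1:(1,2)->N->(0,2) | ant2:(2,2)->N->(1,2)
  grid max=3 at (0,3)
Step 2: ant0:(0,3)->W->(0,2) | ant1:(0,2)->E->(0,3) | ant2:(1,2)->N->(0,2)
  grid max=4 at (0,2)
Step 3: ant0:(0,2)->E->(0,3) | ant1:(0,3)->W->(0,2) | ant2:(0,2)->E->(0,3)
  grid max=7 at (0,3)
Step 4: ant0:(0,3)->W->(0,2) | ant1:(0,2)->E->(0,3) | ant2:(0,3)->W->(0,2)
  grid max=8 at (0,2)
Step 5: ant0:(0,2)->E->(0,3) | ant1:(0,3)->W->(0,2) | ant2:(0,2)->E->(0,3)
  grid max=11 at (0,3)

(0,3) (0,2) (0,3)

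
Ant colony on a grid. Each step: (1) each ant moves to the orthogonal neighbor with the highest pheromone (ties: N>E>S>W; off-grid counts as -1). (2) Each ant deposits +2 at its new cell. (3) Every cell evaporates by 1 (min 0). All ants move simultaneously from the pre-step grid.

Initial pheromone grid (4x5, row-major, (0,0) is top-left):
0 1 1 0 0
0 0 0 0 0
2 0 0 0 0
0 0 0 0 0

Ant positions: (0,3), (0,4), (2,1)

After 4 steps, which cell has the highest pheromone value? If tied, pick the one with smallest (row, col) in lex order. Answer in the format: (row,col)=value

Step 1: ant0:(0,3)->W->(0,2) | ant1:(0,4)->S->(1,4) | ant2:(2,1)->W->(2,0)
  grid max=3 at (2,0)
Step 2: ant0:(0,2)->E->(0,3) | ant1:(1,4)->N->(0,4) | ant2:(2,0)->N->(1,0)
  grid max=2 at (2,0)
Step 3: ant0:(0,3)->E->(0,4) | ant1:(0,4)->W->(0,3) | ant2:(1,0)->S->(2,0)
  grid max=3 at (2,0)
Step 4: ant0:(0,4)->W->(0,3) | ant1:(0,3)->E->(0,4) | ant2:(2,0)->N->(1,0)
  grid max=3 at (0,3)
Final grid:
  0 0 0 3 3
  1 0 0 0 0
  2 0 0 0 0
  0 0 0 0 0
Max pheromone 3 at (0,3)

Answer: (0,3)=3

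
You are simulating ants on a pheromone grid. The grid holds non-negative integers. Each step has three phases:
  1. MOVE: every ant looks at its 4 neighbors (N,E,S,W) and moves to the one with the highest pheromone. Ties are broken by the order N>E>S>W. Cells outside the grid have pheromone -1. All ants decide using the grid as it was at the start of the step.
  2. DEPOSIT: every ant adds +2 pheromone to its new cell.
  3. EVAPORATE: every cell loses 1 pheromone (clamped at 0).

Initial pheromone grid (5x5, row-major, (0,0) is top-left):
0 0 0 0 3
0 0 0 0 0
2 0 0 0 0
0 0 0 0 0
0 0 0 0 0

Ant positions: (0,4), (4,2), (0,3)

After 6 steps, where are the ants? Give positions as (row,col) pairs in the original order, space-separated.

Step 1: ant0:(0,4)->S->(1,4) | ant1:(4,2)->N->(3,2) | ant2:(0,3)->E->(0,4)
  grid max=4 at (0,4)
Step 2: ant0:(1,4)->N->(0,4) | ant1:(3,2)->N->(2,2) | ant2:(0,4)->S->(1,4)
  grid max=5 at (0,4)
Step 3: ant0:(0,4)->S->(1,4) | ant1:(2,2)->N->(1,2) | ant2:(1,4)->N->(0,4)
  grid max=6 at (0,4)
Step 4: ant0:(1,4)->N->(0,4) | ant1:(1,2)->N->(0,2) | ant2:(0,4)->S->(1,4)
  grid max=7 at (0,4)
Step 5: ant0:(0,4)->S->(1,4) | ant1:(0,2)->E->(0,3) | ant2:(1,4)->N->(0,4)
  grid max=8 at (0,4)
Step 6: ant0:(1,4)->N->(0,4) | ant1:(0,3)->E->(0,4) | ant2:(0,4)->S->(1,4)
  grid max=11 at (0,4)

(0,4) (0,4) (1,4)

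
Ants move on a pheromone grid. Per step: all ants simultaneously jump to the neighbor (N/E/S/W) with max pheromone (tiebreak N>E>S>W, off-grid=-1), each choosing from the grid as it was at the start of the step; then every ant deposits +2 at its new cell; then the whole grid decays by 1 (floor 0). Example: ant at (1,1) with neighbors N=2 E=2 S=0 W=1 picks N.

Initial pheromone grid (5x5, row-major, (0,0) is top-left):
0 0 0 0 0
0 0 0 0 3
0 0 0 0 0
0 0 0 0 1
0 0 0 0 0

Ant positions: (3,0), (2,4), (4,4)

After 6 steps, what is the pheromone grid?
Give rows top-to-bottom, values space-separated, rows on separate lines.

After step 1: ants at (2,0),(1,4),(3,4)
  0 0 0 0 0
  0 0 0 0 4
  1 0 0 0 0
  0 0 0 0 2
  0 0 0 0 0
After step 2: ants at (1,0),(0,4),(2,4)
  0 0 0 0 1
  1 0 0 0 3
  0 0 0 0 1
  0 0 0 0 1
  0 0 0 0 0
After step 3: ants at (0,0),(1,4),(1,4)
  1 0 0 0 0
  0 0 0 0 6
  0 0 0 0 0
  0 0 0 0 0
  0 0 0 0 0
After step 4: ants at (0,1),(0,4),(0,4)
  0 1 0 0 3
  0 0 0 0 5
  0 0 0 0 0
  0 0 0 0 0
  0 0 0 0 0
After step 5: ants at (0,2),(1,4),(1,4)
  0 0 1 0 2
  0 0 0 0 8
  0 0 0 0 0
  0 0 0 0 0
  0 0 0 0 0
After step 6: ants at (0,3),(0,4),(0,4)
  0 0 0 1 5
  0 0 0 0 7
  0 0 0 0 0
  0 0 0 0 0
  0 0 0 0 0

0 0 0 1 5
0 0 0 0 7
0 0 0 0 0
0 0 0 0 0
0 0 0 0 0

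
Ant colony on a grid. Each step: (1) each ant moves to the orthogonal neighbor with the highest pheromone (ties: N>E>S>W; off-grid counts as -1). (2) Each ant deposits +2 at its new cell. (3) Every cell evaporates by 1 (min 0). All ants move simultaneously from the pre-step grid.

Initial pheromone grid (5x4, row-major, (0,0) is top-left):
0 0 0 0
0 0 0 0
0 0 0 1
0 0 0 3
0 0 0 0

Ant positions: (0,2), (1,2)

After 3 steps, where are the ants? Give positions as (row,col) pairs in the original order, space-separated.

Step 1: ant0:(0,2)->E->(0,3) | ant1:(1,2)->N->(0,2)
  grid max=2 at (3,3)
Step 2: ant0:(0,3)->W->(0,2) | ant1:(0,2)->E->(0,3)
  grid max=2 at (0,2)
Step 3: ant0:(0,2)->E->(0,3) | ant1:(0,3)->W->(0,2)
  grid max=3 at (0,2)

(0,3) (0,2)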